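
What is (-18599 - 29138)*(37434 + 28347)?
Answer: -3140187597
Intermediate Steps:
(-18599 - 29138)*(37434 + 28347) = -47737*65781 = -3140187597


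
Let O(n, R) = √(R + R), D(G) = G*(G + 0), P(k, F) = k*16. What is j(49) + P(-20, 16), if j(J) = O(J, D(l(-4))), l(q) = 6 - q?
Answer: -320 + 10*√2 ≈ -305.86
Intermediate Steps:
P(k, F) = 16*k
D(G) = G² (D(G) = G*G = G²)
O(n, R) = √2*√R (O(n, R) = √(2*R) = √2*√R)
j(J) = 10*√2 (j(J) = √2*√((6 - 1*(-4))²) = √2*√((6 + 4)²) = √2*√(10²) = √2*√100 = √2*10 = 10*√2)
j(49) + P(-20, 16) = 10*√2 + 16*(-20) = 10*√2 - 320 = -320 + 10*√2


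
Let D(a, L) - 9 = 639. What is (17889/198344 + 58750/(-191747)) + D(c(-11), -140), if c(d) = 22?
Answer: 24636427247347/38031866968 ≈ 647.78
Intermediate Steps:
D(a, L) = 648 (D(a, L) = 9 + 639 = 648)
(17889/198344 + 58750/(-191747)) + D(c(-11), -140) = (17889/198344 + 58750/(-191747)) + 648 = (17889*(1/198344) + 58750*(-1/191747)) + 648 = (17889/198344 - 58750/191747) + 648 = -8222547917/38031866968 + 648 = 24636427247347/38031866968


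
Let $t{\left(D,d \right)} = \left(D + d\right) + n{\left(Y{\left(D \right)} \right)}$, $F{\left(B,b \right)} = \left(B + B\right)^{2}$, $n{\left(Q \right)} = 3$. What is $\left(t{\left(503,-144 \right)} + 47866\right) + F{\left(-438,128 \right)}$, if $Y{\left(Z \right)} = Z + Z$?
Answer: $815604$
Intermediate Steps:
$Y{\left(Z \right)} = 2 Z$
$F{\left(B,b \right)} = 4 B^{2}$ ($F{\left(B,b \right)} = \left(2 B\right)^{2} = 4 B^{2}$)
$t{\left(D,d \right)} = 3 + D + d$ ($t{\left(D,d \right)} = \left(D + d\right) + 3 = 3 + D + d$)
$\left(t{\left(503,-144 \right)} + 47866\right) + F{\left(-438,128 \right)} = \left(\left(3 + 503 - 144\right) + 47866\right) + 4 \left(-438\right)^{2} = \left(362 + 47866\right) + 4 \cdot 191844 = 48228 + 767376 = 815604$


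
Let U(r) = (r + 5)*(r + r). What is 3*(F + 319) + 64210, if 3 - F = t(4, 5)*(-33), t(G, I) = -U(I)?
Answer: 55276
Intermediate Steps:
U(r) = 2*r*(5 + r) (U(r) = (5 + r)*(2*r) = 2*r*(5 + r))
t(G, I) = -2*I*(5 + I)
F = -3297 (F = 3 - (-2*5*(5 + 5))*(-33) = 3 - (-2*5*10)*(-33) = 3 - (-100)*(-33) = 3 - 1*3300 = 3 - 3300 = -3297)
3*(F + 319) + 64210 = 3*(-3297 + 319) + 64210 = 3*(-2978) + 64210 = -8934 + 64210 = 55276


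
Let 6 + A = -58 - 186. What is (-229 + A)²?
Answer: 229441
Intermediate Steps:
A = -250 (A = -6 + (-58 - 186) = -6 - 244 = -250)
(-229 + A)² = (-229 - 250)² = (-479)² = 229441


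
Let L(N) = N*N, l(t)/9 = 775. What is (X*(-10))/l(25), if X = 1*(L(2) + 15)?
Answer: -38/1395 ≈ -0.027240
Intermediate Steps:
l(t) = 6975 (l(t) = 9*775 = 6975)
L(N) = N²
X = 19 (X = 1*(2² + 15) = 1*(4 + 15) = 1*19 = 19)
(X*(-10))/l(25) = (19*(-10))/6975 = -190*1/6975 = -38/1395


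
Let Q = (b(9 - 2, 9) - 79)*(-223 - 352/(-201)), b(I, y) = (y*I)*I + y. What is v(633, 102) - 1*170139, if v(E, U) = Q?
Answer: -50696680/201 ≈ -2.5222e+5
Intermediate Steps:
b(I, y) = y + y*I² (b(I, y) = (I*y)*I + y = y*I² + y = y + y*I²)
Q = -16498741/201 (Q = (9*(1 + (9 - 2)²) - 79)*(-223 - 352/(-201)) = (9*(1 + 7²) - 79)*(-223 - 352*(-1/201)) = (9*(1 + 49) - 79)*(-223 + 352/201) = (9*50 - 79)*(-44471/201) = (450 - 79)*(-44471/201) = 371*(-44471/201) = -16498741/201 ≈ -82083.)
v(E, U) = -16498741/201
v(633, 102) - 1*170139 = -16498741/201 - 1*170139 = -16498741/201 - 170139 = -50696680/201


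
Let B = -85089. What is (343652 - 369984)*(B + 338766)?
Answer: -6679822764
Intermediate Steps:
(343652 - 369984)*(B + 338766) = (343652 - 369984)*(-85089 + 338766) = -26332*253677 = -6679822764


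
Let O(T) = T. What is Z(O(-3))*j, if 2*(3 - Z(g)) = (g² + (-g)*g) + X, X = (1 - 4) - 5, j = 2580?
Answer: 18060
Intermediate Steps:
X = -8 (X = -3 - 5 = -8)
Z(g) = 7 (Z(g) = 3 - ((g² + (-g)*g) - 8)/2 = 3 - ((g² - g²) - 8)/2 = 3 - (0 - 8)/2 = 3 - ½*(-8) = 3 + 4 = 7)
Z(O(-3))*j = 7*2580 = 18060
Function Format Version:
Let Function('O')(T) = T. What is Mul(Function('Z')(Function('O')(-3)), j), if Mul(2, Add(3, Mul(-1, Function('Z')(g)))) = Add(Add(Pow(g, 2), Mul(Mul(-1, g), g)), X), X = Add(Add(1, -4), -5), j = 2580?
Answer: 18060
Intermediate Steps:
X = -8 (X = Add(-3, -5) = -8)
Function('Z')(g) = 7 (Function('Z')(g) = Add(3, Mul(Rational(-1, 2), Add(Add(Pow(g, 2), Mul(Mul(-1, g), g)), -8))) = Add(3, Mul(Rational(-1, 2), Add(Add(Pow(g, 2), Mul(-1, Pow(g, 2))), -8))) = Add(3, Mul(Rational(-1, 2), Add(0, -8))) = Add(3, Mul(Rational(-1, 2), -8)) = Add(3, 4) = 7)
Mul(Function('Z')(Function('O')(-3)), j) = Mul(7, 2580) = 18060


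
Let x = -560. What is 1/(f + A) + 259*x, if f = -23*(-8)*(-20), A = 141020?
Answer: -19919793599/137340 ≈ -1.4504e+5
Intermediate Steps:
f = -3680 (f = 184*(-20) = -3680)
1/(f + A) + 259*x = 1/(-3680 + 141020) + 259*(-560) = 1/137340 - 145040 = -19919793599/137340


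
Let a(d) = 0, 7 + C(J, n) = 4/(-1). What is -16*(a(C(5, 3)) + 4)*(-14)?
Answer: 896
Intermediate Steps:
C(J, n) = -11 (C(J, n) = -7 + 4/(-1) = -7 + 4*(-1) = -7 - 4 = -11)
-16*(a(C(5, 3)) + 4)*(-14) = -16*(0 + 4)*(-14) = -16*4*(-14) = -64*(-14) = 896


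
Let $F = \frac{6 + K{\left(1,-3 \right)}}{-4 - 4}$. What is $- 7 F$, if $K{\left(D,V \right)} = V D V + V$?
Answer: $\frac{21}{2} \approx 10.5$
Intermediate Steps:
$K{\left(D,V \right)} = V + D V^{2}$ ($K{\left(D,V \right)} = D V V + V = D V^{2} + V = V + D V^{2}$)
$F = - \frac{3}{2}$ ($F = \frac{6 - 3 \left(1 + 1 \left(-3\right)\right)}{-4 - 4} = \frac{6 - 3 \left(1 - 3\right)}{-8} = \left(6 - -6\right) \left(- \frac{1}{8}\right) = \left(6 + 6\right) \left(- \frac{1}{8}\right) = 12 \left(- \frac{1}{8}\right) = - \frac{3}{2} \approx -1.5$)
$- 7 F = \left(-7\right) \left(- \frac{3}{2}\right) = \frac{21}{2}$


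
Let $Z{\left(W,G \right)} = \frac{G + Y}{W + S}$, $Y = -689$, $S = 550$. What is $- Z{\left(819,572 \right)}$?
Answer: $\frac{117}{1369} \approx 0.085464$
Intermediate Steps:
$Z{\left(W,G \right)} = \frac{-689 + G}{550 + W}$ ($Z{\left(W,G \right)} = \frac{G - 689}{W + 550} = \frac{-689 + G}{550 + W}$)
$- Z{\left(819,572 \right)} = - \frac{-689 + 572}{550 + 819} = - \frac{-117}{1369} = \left(-1\right) \left(- \frac{117}{1369}\right) = \frac{117}{1369}$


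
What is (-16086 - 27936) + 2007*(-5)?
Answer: -54057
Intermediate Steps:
(-16086 - 27936) + 2007*(-5) = -44022 - 10035 = -54057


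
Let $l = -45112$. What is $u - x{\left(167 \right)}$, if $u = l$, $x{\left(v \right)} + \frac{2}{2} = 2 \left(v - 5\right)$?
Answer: $-45435$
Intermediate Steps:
$x{\left(v \right)} = -11 + 2 v$ ($x{\left(v \right)} = -1 + 2 \left(v - 5\right) = -1 + 2 \left(-5 + v\right) = -1 + \left(-10 + 2 v\right) = -11 + 2 v$)
$u = -45112$
$u - x{\left(167 \right)} = -45112 - \left(-11 + 2 \cdot 167\right) = -45112 - \left(-11 + 334\right) = -45112 - 323 = -45435$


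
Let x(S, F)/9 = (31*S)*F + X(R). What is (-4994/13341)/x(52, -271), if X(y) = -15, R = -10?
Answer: 4994/52454183823 ≈ 9.5207e-8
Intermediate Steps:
x(S, F) = -135 + 279*F*S (x(S, F) = 9*((31*S)*F - 15) = 9*(31*F*S - 15) = 9*(-15 + 31*F*S) = -135 + 279*F*S)
(-4994/13341)/x(52, -271) = (-4994/13341)/(-135 + 279*(-271)*52) = (-4994*1/13341)/(-135 - 3931668) = -4994/13341/(-3931803) = -4994/13341*(-1/3931803) = 4994/52454183823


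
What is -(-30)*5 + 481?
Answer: 631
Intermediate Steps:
-(-30)*5 + 481 = -1*(-150) + 481 = 150 + 481 = 631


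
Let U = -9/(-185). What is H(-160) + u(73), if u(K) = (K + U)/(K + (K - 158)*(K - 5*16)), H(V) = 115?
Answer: 7112607/61790 ≈ 115.11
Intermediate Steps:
U = 9/185 (U = -9*(-1/185) = 9/185 ≈ 0.048649)
u(K) = (9/185 + K)/(K + (-158 + K)*(-80 + K)) (u(K) = (K + 9/185)/(K + (K - 158)*(K - 5*16)) = (9/185 + K)/(K + (-158 + K)*(K - 80)) = (9/185 + K)/(K + (-158 + K)*(-80 + K)))
H(-160) + u(73) = 115 + (9/185 + 73)/(12640 + 73² - 237*73) = 115 + (13514/185)/(12640 + 5329 - 17301) = 115 + (13514/185)/668 = 115 + (1/668)*(13514/185) = 115 + 6757/61790 = 7112607/61790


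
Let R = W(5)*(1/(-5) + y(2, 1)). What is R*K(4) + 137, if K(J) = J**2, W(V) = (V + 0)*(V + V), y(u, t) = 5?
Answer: 3977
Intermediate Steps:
W(V) = 2*V**2 (W(V) = V*(2*V) = 2*V**2)
R = 240 (R = (2*5**2)*(1/(-5) + 5) = (2*25)*(-1/5 + 5) = 50*(24/5) = 240)
R*K(4) + 137 = 240*4**2 + 137 = 240*16 + 137 = 3840 + 137 = 3977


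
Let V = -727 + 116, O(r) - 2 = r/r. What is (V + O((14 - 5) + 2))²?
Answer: 369664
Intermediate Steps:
O(r) = 3 (O(r) = 2 + r/r = 2 + 1 = 3)
V = -611
(V + O((14 - 5) + 2))² = (-611 + 3)² = (-608)² = 369664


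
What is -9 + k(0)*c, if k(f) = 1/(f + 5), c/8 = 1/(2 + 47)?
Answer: -2197/245 ≈ -8.9673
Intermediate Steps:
c = 8/49 (c = 8/(2 + 47) = 8/49 ≈ 0.16327)
k(f) = 1/(5 + f)
-9 + k(0)*c = -9 + (8/49)/(5 + 0) = -9 + (8/49)/5 = -9 + (1/5)*(8/49) = -9 + 8/245 = -2197/245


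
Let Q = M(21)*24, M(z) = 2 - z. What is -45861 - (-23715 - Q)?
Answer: -22602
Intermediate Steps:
Q = -456 (Q = (2 - 1*21)*24 = (2 - 21)*24 = -19*24 = -456)
-45861 - (-23715 - Q) = -45861 - (-23715 - 1*(-456)) = -45861 - (-23715 + 456) = -45861 - 1*(-23259) = -45861 + 23259 = -22602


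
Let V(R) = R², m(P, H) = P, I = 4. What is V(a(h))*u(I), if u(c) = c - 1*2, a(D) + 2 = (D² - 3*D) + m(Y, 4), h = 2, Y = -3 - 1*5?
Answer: 288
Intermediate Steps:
Y = -8 (Y = -3 - 5 = -8)
a(D) = -10 + D² - 3*D (a(D) = -2 + ((D² - 3*D) - 8) = -2 + (-8 + D² - 3*D) = -10 + D² - 3*D)
u(c) = -2 + c (u(c) = c - 2 = -2 + c)
V(a(h))*u(I) = (-10 + 2² - 3*2)²*(-2 + 4) = (-10 + 4 - 6)²*2 = (-12)²*2 = 144*2 = 288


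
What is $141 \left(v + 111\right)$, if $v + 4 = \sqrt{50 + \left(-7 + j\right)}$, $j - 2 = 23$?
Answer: $15087 + 282 \sqrt{17} \approx 16250.0$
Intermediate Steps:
$j = 25$ ($j = 2 + 23 = 25$)
$v = -4 + 2 \sqrt{17}$ ($v = -4 + \sqrt{50 + \left(-7 + 25\right)} = -4 + \sqrt{50 + 18} = -4 + \sqrt{68} = -4 + 2 \sqrt{17} \approx 4.2462$)
$141 \left(v + 111\right) = 141 \left(\left(-4 + 2 \sqrt{17}\right) + 111\right) = 141 \left(107 + 2 \sqrt{17}\right) = 15087 + 282 \sqrt{17}$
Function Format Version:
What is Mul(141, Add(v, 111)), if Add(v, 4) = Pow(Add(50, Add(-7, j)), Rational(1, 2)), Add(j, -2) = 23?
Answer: Add(15087, Mul(282, Pow(17, Rational(1, 2)))) ≈ 16250.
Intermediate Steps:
j = 25 (j = Add(2, 23) = 25)
v = Add(-4, Mul(2, Pow(17, Rational(1, 2)))) (v = Add(-4, Pow(Add(50, Add(-7, 25)), Rational(1, 2))) = Add(-4, Pow(Add(50, 18), Rational(1, 2))) = Add(-4, Pow(68, Rational(1, 2))) = Add(-4, Mul(2, Pow(17, Rational(1, 2)))) ≈ 4.2462)
Mul(141, Add(v, 111)) = Mul(141, Add(Add(-4, Mul(2, Pow(17, Rational(1, 2)))), 111)) = Mul(141, Add(107, Mul(2, Pow(17, Rational(1, 2))))) = Add(15087, Mul(282, Pow(17, Rational(1, 2))))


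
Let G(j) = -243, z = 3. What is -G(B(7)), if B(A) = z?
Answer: 243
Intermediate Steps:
B(A) = 3
-G(B(7)) = -1*(-243) = 243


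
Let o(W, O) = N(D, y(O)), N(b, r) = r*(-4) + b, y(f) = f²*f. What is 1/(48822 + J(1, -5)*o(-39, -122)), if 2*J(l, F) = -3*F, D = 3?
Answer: 2/109048569 ≈ 1.8340e-8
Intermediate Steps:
y(f) = f³
N(b, r) = b - 4*r (N(b, r) = -4*r + b = b - 4*r)
o(W, O) = 3 - 4*O³
J(l, F) = -3*F/2 (J(l, F) = (-3*F)/2 = -3*F/2)
1/(48822 + J(1, -5)*o(-39, -122)) = 1/(48822 + (-3/2*(-5))*(3 - 4*(-122)³)) = 1/(48822 + 15*(3 - 4*(-1815848))/2) = 1/(48822 + 15*(3 + 7263392)/2) = 1/(48822 + (15/2)*7263395) = 1/(48822 + 108950925/2) = 1/(109048569/2) = 2/109048569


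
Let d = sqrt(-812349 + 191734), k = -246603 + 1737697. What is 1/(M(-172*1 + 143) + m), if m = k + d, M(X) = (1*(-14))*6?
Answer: 298202/444622288143 - I*sqrt(620615)/2223111440715 ≈ 6.7069e-7 - 3.5436e-10*I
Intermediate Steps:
k = 1491094
d = I*sqrt(620615) (d = sqrt(-620615) = I*sqrt(620615) ≈ 787.79*I)
M(X) = -84 (M(X) = -14*6 = -84)
m = 1491094 + I*sqrt(620615) ≈ 1.4911e+6 + 787.79*I
1/(M(-172*1 + 143) + m) = 1/(-84 + (1491094 + I*sqrt(620615))) = 1/(1491010 + I*sqrt(620615))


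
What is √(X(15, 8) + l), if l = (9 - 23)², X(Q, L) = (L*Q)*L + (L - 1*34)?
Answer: √1130 ≈ 33.615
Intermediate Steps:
X(Q, L) = -34 + L + Q*L² (X(Q, L) = Q*L² + (L - 34) = Q*L² + (-34 + L) = -34 + L + Q*L²)
l = 196 (l = (-14)² = 196)
√(X(15, 8) + l) = √((-34 + 8 + 15*8²) + 196) = √((-34 + 8 + 15*64) + 196) = √((-34 + 8 + 960) + 196) = √(934 + 196) = √1130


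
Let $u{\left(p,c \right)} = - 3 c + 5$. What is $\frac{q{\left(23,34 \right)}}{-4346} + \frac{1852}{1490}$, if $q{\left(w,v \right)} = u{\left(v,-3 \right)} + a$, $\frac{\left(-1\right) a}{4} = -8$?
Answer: $\frac{1995063}{1618885} \approx 1.2324$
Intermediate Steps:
$a = 32$ ($a = \left(-4\right) \left(-8\right) = 32$)
$u{\left(p,c \right)} = 5 - 3 c$
$q{\left(w,v \right)} = 46$ ($q{\left(w,v \right)} = \left(5 - -9\right) + 32 = \left(5 + 9\right) + 32 = 14 + 32 = 46$)
$\frac{q{\left(23,34 \right)}}{-4346} + \frac{1852}{1490} = \frac{46}{-4346} + \frac{1852}{1490} = 46 \left(- \frac{1}{4346}\right) + 1852 \cdot \frac{1}{1490} = - \frac{23}{2173} + \frac{926}{745} = \frac{1995063}{1618885}$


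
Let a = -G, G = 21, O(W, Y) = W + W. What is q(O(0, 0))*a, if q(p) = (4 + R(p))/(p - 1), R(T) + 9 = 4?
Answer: -21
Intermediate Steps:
R(T) = -5 (R(T) = -9 + 4 = -5)
O(W, Y) = 2*W
q(p) = -1/(-1 + p) (q(p) = (4 - 5)/(p - 1) = -1/(-1 + p))
a = -21 (a = -1*21 = -21)
q(O(0, 0))*a = -1/(-1 + 2*0)*(-21) = -1/(-1 + 0)*(-21) = -1/(-1)*(-21) = -1*(-1)*(-21) = 1*(-21) = -21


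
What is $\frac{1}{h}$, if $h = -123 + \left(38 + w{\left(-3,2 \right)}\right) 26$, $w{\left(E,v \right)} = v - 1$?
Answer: $\frac{1}{891} \approx 0.0011223$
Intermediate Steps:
$w{\left(E,v \right)} = -1 + v$ ($w{\left(E,v \right)} = v - 1 = -1 + v$)
$h = 891$ ($h = -123 + \left(38 + \left(-1 + 2\right)\right) 26 = -123 + \left(38 + 1\right) 26 = -123 + 39 \cdot 26 = -123 + 1014 = 891$)
$\frac{1}{h} = \frac{1}{891}$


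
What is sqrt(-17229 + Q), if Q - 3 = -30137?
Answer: I*sqrt(47363) ≈ 217.63*I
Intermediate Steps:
Q = -30134 (Q = 3 - 30137 = -30134)
sqrt(-17229 + Q) = sqrt(-17229 - 30134) = sqrt(-47363) = I*sqrt(47363)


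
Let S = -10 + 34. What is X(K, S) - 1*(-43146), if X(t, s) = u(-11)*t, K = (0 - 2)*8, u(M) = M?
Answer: 43322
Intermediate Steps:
S = 24
K = -16 (K = -2*8 = -16)
X(t, s) = -11*t
X(K, S) - 1*(-43146) = -11*(-16) - 1*(-43146) = 176 + 43146 = 43322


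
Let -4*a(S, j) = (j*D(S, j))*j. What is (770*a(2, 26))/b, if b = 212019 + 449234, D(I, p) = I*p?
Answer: -6766760/661253 ≈ -10.233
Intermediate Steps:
a(S, j) = -S*j³/4 (a(S, j) = -j*(S*j)*j/4 = -S*j²*j/4 = -S*j³/4)
b = 661253
(770*a(2, 26))/b = (770*(-¼*2*26³))/661253 = (770*(-¼*2*17576))*(1/661253) = (770*(-8788))*(1/661253) = -6766760*1/661253 = -6766760/661253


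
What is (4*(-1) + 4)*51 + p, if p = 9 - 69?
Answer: -60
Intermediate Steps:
p = -60
(4*(-1) + 4)*51 + p = (4*(-1) + 4)*51 - 60 = (-4 + 4)*51 - 60 = 0*51 - 60 = 0 - 60 = -60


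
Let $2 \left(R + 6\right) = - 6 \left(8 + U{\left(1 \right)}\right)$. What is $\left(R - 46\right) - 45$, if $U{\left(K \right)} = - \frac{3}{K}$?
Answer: $-112$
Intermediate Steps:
$R = -21$ ($R = -6 + \frac{\left(-6\right) \left(8 - \frac{3}{1}\right)}{2} = -6 + \frac{\left(-6\right) \left(8 - 3\right)}{2} = -6 + \frac{\left(-6\right) 5}{2} = -6 + \frac{1}{2} \left(-30\right) = -6 - 15 = -21$)
$\left(R - 46\right) - 45 = \left(-21 - 46\right) - 45 = -67 - 45 = -112$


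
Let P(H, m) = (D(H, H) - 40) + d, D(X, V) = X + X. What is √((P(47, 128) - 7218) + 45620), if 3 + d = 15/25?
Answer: 2*√240335/5 ≈ 196.10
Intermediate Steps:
D(X, V) = 2*X
d = -12/5 (d = -3 + 15/25 = -3 + 15*(1/25) = -3 + ⅗ = -12/5 ≈ -2.4000)
P(H, m) = -212/5 + 2*H (P(H, m) = (2*H - 40) - 12/5 = (-40 + 2*H) - 12/5 = -212/5 + 2*H)
√((P(47, 128) - 7218) + 45620) = √(((-212/5 + 2*47) - 7218) + 45620) = √(((-212/5 + 94) - 7218) + 45620) = √((258/5 - 7218) + 45620) = √(-35832/5 + 45620) = √(192268/5) = 2*√240335/5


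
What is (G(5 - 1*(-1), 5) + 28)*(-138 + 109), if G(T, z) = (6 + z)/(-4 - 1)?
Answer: -3741/5 ≈ -748.20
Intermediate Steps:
G(T, z) = -6/5 - z/5 (G(T, z) = (6 + z)/(-5) = (6 + z)*(-⅕) = -6/5 - z/5)
(G(5 - 1*(-1), 5) + 28)*(-138 + 109) = ((-6/5 - ⅕*5) + 28)*(-138 + 109) = ((-6/5 - 1) + 28)*(-29) = (-11/5 + 28)*(-29) = (129/5)*(-29) = -3741/5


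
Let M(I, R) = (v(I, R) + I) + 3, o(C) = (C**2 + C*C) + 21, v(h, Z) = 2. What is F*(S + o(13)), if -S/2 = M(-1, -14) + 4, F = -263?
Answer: -90209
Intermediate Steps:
o(C) = 21 + 2*C**2 (o(C) = (C**2 + C**2) + 21 = 2*C**2 + 21 = 21 + 2*C**2)
M(I, R) = 5 + I (M(I, R) = (2 + I) + 3 = 5 + I)
S = -16 (S = -2*((5 - 1) + 4) = -2*(4 + 4) = -2*8 = -16)
F*(S + o(13)) = -263*(-16 + (21 + 2*13**2)) = -263*(-16 + (21 + 2*169)) = -263*(-16 + (21 + 338)) = -263*(-16 + 359) = -263*343 = -90209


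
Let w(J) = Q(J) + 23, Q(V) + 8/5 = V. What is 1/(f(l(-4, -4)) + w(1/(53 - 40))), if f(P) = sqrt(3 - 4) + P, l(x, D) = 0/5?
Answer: 90740/1953041 - 4225*I/1953041 ≈ 0.046461 - 0.0021633*I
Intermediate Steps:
Q(V) = -8/5 + V
l(x, D) = 0 (l(x, D) = 0*(1/5) = 0)
w(J) = 107/5 + J (w(J) = (-8/5 + J) + 23 = 107/5 + J)
f(P) = I + P (f(P) = sqrt(-1) + P = I + P)
1/(f(l(-4, -4)) + w(1/(53 - 40))) = 1/((I + 0) + (107/5 + 1/(53 - 40))) = 1/(I + (107/5 + 1/13)) = 1/(I + 1396/65) = 1/(1396/65 + I) = 4225*(1396/65 - I)/1953041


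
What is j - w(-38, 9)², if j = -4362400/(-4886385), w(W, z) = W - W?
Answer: 124640/139611 ≈ 0.89277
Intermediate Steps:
w(W, z) = 0
j = 124640/139611 (j = -4362400*(-1/4886385) = 124640/139611 ≈ 0.89277)
j - w(-38, 9)² = 124640/139611 - 1*0² = 124640/139611 - 1*0 = 124640/139611 + 0 = 124640/139611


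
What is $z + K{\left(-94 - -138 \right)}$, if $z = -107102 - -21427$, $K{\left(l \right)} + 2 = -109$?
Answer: $-85786$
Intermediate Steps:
$K{\left(l \right)} = -111$ ($K{\left(l \right)} = -2 - 109 = -111$)
$z = -85675$ ($z = -107102 + 21427 = -85675$)
$z + K{\left(-94 - -138 \right)} = -85675 - 111 = -85786$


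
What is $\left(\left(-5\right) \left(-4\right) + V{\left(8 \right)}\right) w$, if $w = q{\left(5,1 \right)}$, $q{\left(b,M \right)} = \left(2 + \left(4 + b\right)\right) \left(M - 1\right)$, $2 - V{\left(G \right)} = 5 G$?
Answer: $0$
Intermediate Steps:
$V{\left(G \right)} = 2 - 5 G$
$q{\left(b,M \right)} = \left(-1 + M\right) \left(6 + b\right)$ ($q{\left(b,M \right)} = \left(6 + b\right) \left(-1 + M\right) = \left(-1 + M\right) \left(6 + b\right)$)
$w = 0$ ($w = -6 - 5 + 6 \cdot 1 + 1 \cdot 5 = -6 - 5 + 6 + 5 = 0$)
$\left(\left(-5\right) \left(-4\right) + V{\left(8 \right)}\right) w = \left(\left(-5\right) \left(-4\right) + \left(2 - 40\right)\right) 0 = \left(20 + \left(2 - 40\right)\right) 0 = \left(20 - 38\right) 0 = \left(-18\right) 0 = 0$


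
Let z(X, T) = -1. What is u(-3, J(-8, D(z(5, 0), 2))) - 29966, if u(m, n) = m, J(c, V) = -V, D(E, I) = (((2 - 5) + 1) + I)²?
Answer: -29969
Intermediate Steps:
D(E, I) = (-2 + I)² (D(E, I) = ((-3 + 1) + I)² = (-2 + I)²)
u(-3, J(-8, D(z(5, 0), 2))) - 29966 = -3 - 29966 = -29969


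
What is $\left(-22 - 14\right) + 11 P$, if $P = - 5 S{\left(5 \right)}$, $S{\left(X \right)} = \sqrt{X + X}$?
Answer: $-36 - 55 \sqrt{10} \approx -209.93$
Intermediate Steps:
$S{\left(X \right)} = \sqrt{2} \sqrt{X}$ ($S{\left(X \right)} = \sqrt{2 X} = \sqrt{2} \sqrt{X}$)
$P = - 5 \sqrt{10}$ ($P = - 5 \sqrt{2} \sqrt{5} = - 5 \sqrt{10} \approx -15.811$)
$\left(-22 - 14\right) + 11 P = \left(-22 - 14\right) + 11 \left(- 5 \sqrt{10}\right) = \left(-22 - 14\right) - 55 \sqrt{10} = -36 - 55 \sqrt{10}$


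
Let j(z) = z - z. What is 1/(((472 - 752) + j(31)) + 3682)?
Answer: 1/3402 ≈ 0.00029394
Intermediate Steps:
j(z) = 0
1/(((472 - 752) + j(31)) + 3682) = 1/(((472 - 752) + 0) + 3682) = 1/((-280 + 0) + 3682) = 1/(-280 + 3682) = 1/3402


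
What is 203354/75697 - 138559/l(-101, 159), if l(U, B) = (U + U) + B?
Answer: 10497244845/3254971 ≈ 3225.0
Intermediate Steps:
l(U, B) = B + 2*U (l(U, B) = 2*U + B = B + 2*U)
203354/75697 - 138559/l(-101, 159) = 203354/75697 - 138559/(159 + 2*(-101)) = 203354*(1/75697) - 138559/(159 - 202) = 203354/75697 - 138559/(-43) = 203354/75697 - 138559*(-1/43) = 203354/75697 + 138559/43 = 10497244845/3254971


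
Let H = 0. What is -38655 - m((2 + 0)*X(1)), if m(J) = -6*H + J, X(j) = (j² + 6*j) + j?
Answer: -38671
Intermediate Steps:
X(j) = j² + 7*j
m(J) = J (m(J) = -6*0 + J = 0 + J = J)
-38655 - m((2 + 0)*X(1)) = -38655 - (2 + 0)*1*(7 + 1) = -38655 - 2*1*8 = -38655 - 2*8 = -38655 - 1*16 = -38655 - 16 = -38671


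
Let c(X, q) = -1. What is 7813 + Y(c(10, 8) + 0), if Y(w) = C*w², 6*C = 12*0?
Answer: 7813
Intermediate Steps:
C = 0 (C = (12*0)/6 = (⅙)*0 = 0)
Y(w) = 0 (Y(w) = 0*w² = 0)
7813 + Y(c(10, 8) + 0) = 7813 + 0 = 7813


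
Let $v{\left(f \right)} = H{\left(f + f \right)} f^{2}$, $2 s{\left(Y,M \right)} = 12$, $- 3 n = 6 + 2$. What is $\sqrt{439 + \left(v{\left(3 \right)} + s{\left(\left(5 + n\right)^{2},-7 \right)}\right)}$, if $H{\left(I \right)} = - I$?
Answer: $\sqrt{391} \approx 19.774$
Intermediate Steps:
$n = - \frac{8}{3}$ ($n = - \frac{6 + 2}{3} = \left(- \frac{1}{3}\right) 8 = - \frac{8}{3} \approx -2.6667$)
$s{\left(Y,M \right)} = 6$ ($s{\left(Y,M \right)} = \frac{1}{2} \cdot 12 = 6$)
$v{\left(f \right)} = - 2 f^{3}$ ($v{\left(f \right)} = - (f + f) f^{2} = - 2 f f^{2} = - 2 f^{3}$)
$\sqrt{439 + \left(v{\left(3 \right)} + s{\left(\left(5 + n\right)^{2},-7 \right)}\right)} = \sqrt{439 + \left(- 2 \cdot 3^{3} + 6\right)} = \sqrt{439 + \left(\left(-2\right) 27 + 6\right)} = \sqrt{439 + \left(-54 + 6\right)} = \sqrt{439 - 48} = \sqrt{391}$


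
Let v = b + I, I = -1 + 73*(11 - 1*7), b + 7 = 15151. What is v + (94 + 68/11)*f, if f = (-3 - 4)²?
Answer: 223783/11 ≈ 20344.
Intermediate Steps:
b = 15144 (b = -7 + 15151 = 15144)
f = 49 (f = (-7)² = 49)
I = 291 (I = -1 + 73*(11 - 7) = -1 + 73*4 = -1 + 292 = 291)
v = 15435 (v = 15144 + 291 = 15435)
v + (94 + 68/11)*f = 15435 + (94 + 68/11)*49 = 15435 + (1102/11)*49 = 15435 + 53998/11 = 223783/11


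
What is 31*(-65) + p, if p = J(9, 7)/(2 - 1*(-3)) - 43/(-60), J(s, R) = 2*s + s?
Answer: -120533/60 ≈ -2008.9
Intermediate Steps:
J(s, R) = 3*s
p = 367/60 (p = (3*9)/(2 - 1*(-3)) - 43/(-60) = 27/(2 + 3) - 43*(-1/60) = 27/5 + 43/60 = 367/60 ≈ 6.1167)
31*(-65) + p = 31*(-65) + 367/60 = -2015 + 367/60 = -120533/60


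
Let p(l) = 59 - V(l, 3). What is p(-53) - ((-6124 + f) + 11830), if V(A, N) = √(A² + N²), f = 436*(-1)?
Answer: -5211 - √2818 ≈ -5264.1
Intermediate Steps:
f = -436
p(l) = 59 - √(9 + l²) (p(l) = 59 - √(l² + 3²) = 59 - √(l² + 9) = 59 - √(9 + l²))
p(-53) - ((-6124 + f) + 11830) = (59 - √(9 + (-53)²)) - ((-6124 - 436) + 11830) = (59 - √(9 + 2809)) - (-6560 + 11830) = (59 - √2818) - 1*5270 = (59 - √2818) - 5270 = -5211 - √2818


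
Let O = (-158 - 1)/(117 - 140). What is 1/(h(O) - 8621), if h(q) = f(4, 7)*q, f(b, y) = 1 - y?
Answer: -23/199237 ≈ -0.00011544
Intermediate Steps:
O = 159/23 (O = -159/(-23) = -159*(-1/23) = 159/23 ≈ 6.9130)
h(q) = -6*q (h(q) = (1 - 1*7)*q = (1 - 7)*q = -6*q)
1/(h(O) - 8621) = 1/(-6*159/23 - 8621) = 1/(-954/23 - 8621) = 1/(-199237/23) = -23/199237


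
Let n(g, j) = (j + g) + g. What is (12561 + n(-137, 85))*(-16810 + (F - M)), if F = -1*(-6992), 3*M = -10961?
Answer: -76265132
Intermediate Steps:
M = -10961/3 (M = (1/3)*(-10961) = -10961/3 ≈ -3653.7)
n(g, j) = j + 2*g (n(g, j) = (g + j) + g = j + 2*g)
F = 6992
(12561 + n(-137, 85))*(-16810 + (F - M)) = (12561 + (85 + 2*(-137)))*(-16810 + (6992 - 1*(-10961/3))) = (12561 + (85 - 274))*(-16810 + (6992 + 10961/3)) = (12561 - 189)*(-16810 + 31937/3) = 12372*(-18493/3) = -76265132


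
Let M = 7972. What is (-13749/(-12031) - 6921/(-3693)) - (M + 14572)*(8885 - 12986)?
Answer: 1369243030244520/14810161 ≈ 9.2453e+7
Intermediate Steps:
(-13749/(-12031) - 6921/(-3693)) - (M + 14572)*(8885 - 12986) = (-13749/(-12031) - 6921/(-3693)) - (7972 + 14572)*(8885 - 12986) = (-13749*(-1/12031) - 6921*(-1/3693)) - 22544*(-4101) = (13749/12031 + 2307/1231) - 1*(-92452944) = 44680536/14810161 + 92452944 = 1369243030244520/14810161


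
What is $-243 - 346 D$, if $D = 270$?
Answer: $-93663$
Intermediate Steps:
$-243 - 346 D = -243 - 93420 = -93663$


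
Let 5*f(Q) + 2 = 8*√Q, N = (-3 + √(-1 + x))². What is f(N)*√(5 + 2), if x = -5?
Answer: 22*√7/5 - 8*I*√42/5 ≈ 11.641 - 10.369*I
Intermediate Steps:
N = (-3 + I*√6)² (N = (-3 + √(-1 - 5))² = (-3 + √(-6))² = (-3 + I*√6)² ≈ 3.0 - 14.697*I)
f(Q) = -⅖ + 8*√Q/5 (f(Q) = -⅖ + (8*√Q)/5 = -⅖ + 8*√Q/5)
f(N)*√(5 + 2) = (-⅖ + 8*√((3 - I*√6)²)/5)*√(5 + 2) = (-⅖ + 8*(3 - I*√6)/5)*√7 = (-⅖ + (24/5 - 8*I*√6/5))*√7 = (22/5 - 8*I*√6/5)*√7 = √7*(22/5 - 8*I*√6/5)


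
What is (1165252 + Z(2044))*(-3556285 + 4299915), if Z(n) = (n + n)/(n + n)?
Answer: 866517088390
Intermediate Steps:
Z(n) = 1 (Z(n) = (2*n)/((2*n)) = (2*n)*(1/(2*n)) = 1)
(1165252 + Z(2044))*(-3556285 + 4299915) = (1165252 + 1)*(-3556285 + 4299915) = 1165253*743630 = 866517088390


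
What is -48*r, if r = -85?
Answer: 4080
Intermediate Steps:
-48*r = -48*(-85) = 4080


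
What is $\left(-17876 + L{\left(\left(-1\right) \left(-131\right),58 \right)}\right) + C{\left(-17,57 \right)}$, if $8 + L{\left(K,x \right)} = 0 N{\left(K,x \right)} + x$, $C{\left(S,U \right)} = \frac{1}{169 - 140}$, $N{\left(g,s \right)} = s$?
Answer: $- \frac{516953}{29} \approx -17826.0$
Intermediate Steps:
$C{\left(S,U \right)} = \frac{1}{29}$
$L{\left(K,x \right)} = -8 + x$ ($L{\left(K,x \right)} = -8 + \left(0 x + x\right) = -8 + \left(0 + x\right) = -8 + x$)
$\left(-17876 + L{\left(\left(-1\right) \left(-131\right),58 \right)}\right) + C{\left(-17,57 \right)} = \left(-17876 + \left(-8 + 58\right)\right) + \frac{1}{29} = \left(-17876 + 50\right) + \frac{1}{29} = -17826 + \frac{1}{29} = - \frac{516953}{29}$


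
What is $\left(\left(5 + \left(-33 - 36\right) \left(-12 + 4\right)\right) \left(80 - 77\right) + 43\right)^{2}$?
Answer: $2937796$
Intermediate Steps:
$\left(\left(5 + \left(-33 - 36\right) \left(-12 + 4\right)\right) \left(80 - 77\right) + 43\right)^{2} = \left(\left(5 - -552\right) 3 + 43\right)^{2} = \left(\left(5 + 552\right) 3 + 43\right)^{2} = \left(557 \cdot 3 + 43\right)^{2} = \left(1671 + 43\right)^{2} = 1714^{2} = 2937796$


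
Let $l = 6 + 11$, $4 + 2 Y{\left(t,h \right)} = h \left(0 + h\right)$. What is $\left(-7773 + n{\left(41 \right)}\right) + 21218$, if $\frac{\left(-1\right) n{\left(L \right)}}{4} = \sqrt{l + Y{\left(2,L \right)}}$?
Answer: $13445 - 2 \sqrt{3422} \approx 13328.0$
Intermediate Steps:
$Y{\left(t,h \right)} = -2 + \frac{h^{2}}{2}$ ($Y{\left(t,h \right)} = -2 + \frac{h \left(0 + h\right)}{2} = -2 + \frac{h h}{2} = -2 + \frac{h^{2}}{2}$)
$l = 17$
$n{\left(L \right)} = - 4 \sqrt{15 + \frac{L^{2}}{2}}$ ($n{\left(L \right)} = - 4 \sqrt{17 + \left(-2 + \frac{L^{2}}{2}\right)} = - 4 \sqrt{15 + \frac{L^{2}}{2}}$)
$\left(-7773 + n{\left(41 \right)}\right) + 21218 = \left(-7773 - 2 \sqrt{60 + 2 \cdot 41^{2}}\right) + 21218 = \left(-7773 - 2 \sqrt{60 + 2 \cdot 1681}\right) + 21218 = \left(-7773 - 2 \sqrt{60 + 3362}\right) + 21218 = \left(-7773 - 2 \sqrt{3422}\right) + 21218 = 13445 - 2 \sqrt{3422}$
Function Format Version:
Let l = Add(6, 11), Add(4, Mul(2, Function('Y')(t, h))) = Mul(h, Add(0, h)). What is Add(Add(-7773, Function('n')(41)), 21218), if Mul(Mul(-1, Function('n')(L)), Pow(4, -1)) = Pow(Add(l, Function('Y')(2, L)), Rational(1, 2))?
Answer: Add(13445, Mul(-2, Pow(3422, Rational(1, 2)))) ≈ 13328.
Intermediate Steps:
Function('Y')(t, h) = Add(-2, Mul(Rational(1, 2), Pow(h, 2))) (Function('Y')(t, h) = Add(-2, Mul(Rational(1, 2), Mul(h, Add(0, h)))) = Add(-2, Mul(Rational(1, 2), Mul(h, h))) = Add(-2, Mul(Rational(1, 2), Pow(h, 2))))
l = 17
Function('n')(L) = Mul(-4, Pow(Add(15, Mul(Rational(1, 2), Pow(L, 2))), Rational(1, 2))) (Function('n')(L) = Mul(-4, Pow(Add(17, Add(-2, Mul(Rational(1, 2), Pow(L, 2)))), Rational(1, 2))) = Mul(-4, Pow(Add(15, Mul(Rational(1, 2), Pow(L, 2))), Rational(1, 2))))
Add(Add(-7773, Function('n')(41)), 21218) = Add(Add(-7773, Mul(-2, Pow(Add(60, Mul(2, Pow(41, 2))), Rational(1, 2)))), 21218) = Add(Add(-7773, Mul(-2, Pow(Add(60, Mul(2, 1681)), Rational(1, 2)))), 21218) = Add(Add(-7773, Mul(-2, Pow(Add(60, 3362), Rational(1, 2)))), 21218) = Add(Add(-7773, Mul(-2, Pow(3422, Rational(1, 2)))), 21218) = Add(13445, Mul(-2, Pow(3422, Rational(1, 2))))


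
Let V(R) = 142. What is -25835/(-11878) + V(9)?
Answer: 1712511/11878 ≈ 144.18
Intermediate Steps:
-25835/(-11878) + V(9) = -25835/(-11878) + 142 = -25835*(-1/11878) + 142 = 25835/11878 + 142 = 1712511/11878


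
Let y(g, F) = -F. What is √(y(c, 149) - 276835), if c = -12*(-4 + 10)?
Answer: 6*I*√7694 ≈ 526.29*I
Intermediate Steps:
c = -72 (c = -12*6 = -72)
√(y(c, 149) - 276835) = √(-1*149 - 276835) = √(-149 - 276835) = √(-276984) = 6*I*√7694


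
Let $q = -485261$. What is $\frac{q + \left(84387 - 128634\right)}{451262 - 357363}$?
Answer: $- \frac{529508}{93899} \approx -5.6391$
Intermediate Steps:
$\frac{q + \left(84387 - 128634\right)}{451262 - 357363} = \frac{-485261 + \left(84387 - 128634\right)}{451262 - 357363} = \frac{-485261 + \left(84387 - 128634\right)}{93899} = \left(-485261 - 44247\right) \frac{1}{93899} = \left(-529508\right) \frac{1}{93899} = - \frac{529508}{93899}$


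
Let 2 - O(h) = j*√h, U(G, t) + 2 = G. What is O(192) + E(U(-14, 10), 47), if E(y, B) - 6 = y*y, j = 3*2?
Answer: 264 - 48*√3 ≈ 180.86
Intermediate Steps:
U(G, t) = -2 + G
j = 6
O(h) = 2 - 6*√h
E(y, B) = 6 + y² (E(y, B) = 6 + y*y = 6 + y²)
O(192) + E(U(-14, 10), 47) = (2 - 48*√3) + (6 + (-2 - 14)²) = (2 - 48*√3) + (6 + (-16)²) = (2 - 48*√3) + (6 + 256) = (2 - 48*√3) + 262 = 264 - 48*√3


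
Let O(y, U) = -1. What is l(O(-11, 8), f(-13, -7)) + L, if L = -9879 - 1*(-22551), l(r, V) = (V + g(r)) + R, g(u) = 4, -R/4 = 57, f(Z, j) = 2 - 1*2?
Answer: 12448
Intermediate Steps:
f(Z, j) = 0 (f(Z, j) = 2 - 2 = 0)
R = -228 (R = -4*57 = -228)
l(r, V) = -224 + V (l(r, V) = (V + 4) - 228 = (4 + V) - 228 = -224 + V)
L = 12672 (L = -9879 + 22551 = 12672)
l(O(-11, 8), f(-13, -7)) + L = (-224 + 0) + 12672 = -224 + 12672 = 12448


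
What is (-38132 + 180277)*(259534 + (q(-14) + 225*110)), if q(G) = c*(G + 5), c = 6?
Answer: 40401873350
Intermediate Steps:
q(G) = 30 + 6*G (q(G) = 6*(G + 5) = 6*(5 + G) = 30 + 6*G)
(-38132 + 180277)*(259534 + (q(-14) + 225*110)) = (-38132 + 180277)*(259534 + ((30 + 6*(-14)) + 225*110)) = 142145*(259534 + ((30 - 84) + 24750)) = 142145*(259534 + (-54 + 24750)) = 142145*(259534 + 24696) = 142145*284230 = 40401873350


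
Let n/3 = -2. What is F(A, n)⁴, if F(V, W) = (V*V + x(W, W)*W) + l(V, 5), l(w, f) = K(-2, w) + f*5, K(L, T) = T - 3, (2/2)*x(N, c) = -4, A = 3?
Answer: 11316496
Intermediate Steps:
x(N, c) = -4
K(L, T) = -3 + T
n = -6 (n = 3*(-2) = -6)
l(w, f) = -3 + w + 5*f (l(w, f) = (-3 + w) + f*5 = (-3 + w) + 5*f = -3 + w + 5*f)
F(V, W) = 22 + V + V² - 4*W (F(V, W) = (V*V - 4*W) + (-3 + V + 5*5) = (V² - 4*W) + (-3 + V + 25) = (V² - 4*W) + (22 + V) = 22 + V + V² - 4*W)
F(A, n)⁴ = (22 + 3 + 3² - 4*(-6))⁴ = (22 + 3 + 9 + 24)⁴ = 58⁴ = 11316496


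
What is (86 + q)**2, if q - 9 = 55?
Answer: 22500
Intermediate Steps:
q = 64 (q = 9 + 55 = 64)
(86 + q)**2 = (86 + 64)**2 = 150**2 = 22500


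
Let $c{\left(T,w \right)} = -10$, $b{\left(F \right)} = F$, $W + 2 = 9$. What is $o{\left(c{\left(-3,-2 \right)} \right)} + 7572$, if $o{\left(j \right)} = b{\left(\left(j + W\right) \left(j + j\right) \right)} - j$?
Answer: $7642$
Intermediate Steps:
$W = 7$ ($W = -2 + 9 = 7$)
$o{\left(j \right)} = - j + 2 j \left(7 + j\right)$ ($o{\left(j \right)} = \left(j + 7\right) \left(j + j\right) - j = \left(7 + j\right) 2 j - j = 2 j \left(7 + j\right) - j = - j + 2 j \left(7 + j\right)$)
$o{\left(c{\left(-3,-2 \right)} \right)} + 7572 = - 10 \left(13 + 2 \left(-10\right)\right) + 7572 = - 10 \left(13 - 20\right) + 7572 = \left(-10\right) \left(-7\right) + 7572 = 70 + 7572 = 7642$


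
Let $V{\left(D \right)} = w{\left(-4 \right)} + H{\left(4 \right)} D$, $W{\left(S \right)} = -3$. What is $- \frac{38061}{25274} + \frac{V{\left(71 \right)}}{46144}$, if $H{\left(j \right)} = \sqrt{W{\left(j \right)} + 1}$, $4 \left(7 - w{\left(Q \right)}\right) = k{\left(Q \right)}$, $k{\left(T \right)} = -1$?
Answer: $- \frac{3512207095}{2332486912} + \frac{71 i \sqrt{2}}{46144} \approx -1.5058 + 0.002176 i$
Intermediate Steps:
$w{\left(Q \right)} = \frac{29}{4}$ ($w{\left(Q \right)} = 7 - - \frac{1}{4} = 7 + \frac{1}{4} = \frac{29}{4}$)
$H{\left(j \right)} = i \sqrt{2}$ ($H{\left(j \right)} = \sqrt{-3 + 1} = \sqrt{-2} = i \sqrt{2}$)
$V{\left(D \right)} = \frac{29}{4} + i D \sqrt{2}$ ($V{\left(D \right)} = \frac{29}{4} + i \sqrt{2} D = \frac{29}{4} + i D \sqrt{2}$)
$- \frac{38061}{25274} + \frac{V{\left(71 \right)}}{46144} = - \frac{38061}{25274} + \frac{\frac{29}{4} + i 71 \sqrt{2}}{46144} = \left(-38061\right) \frac{1}{25274} + \left(\frac{29}{4} + 71 i \sqrt{2}\right) \frac{1}{46144} = - \frac{38061}{25274} + \left(\frac{29}{184576} + \frac{71 i \sqrt{2}}{46144}\right) = - \frac{3512207095}{2332486912} + \frac{71 i \sqrt{2}}{46144}$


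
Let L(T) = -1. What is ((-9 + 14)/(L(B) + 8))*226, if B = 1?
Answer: 1130/7 ≈ 161.43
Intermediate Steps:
((-9 + 14)/(L(B) + 8))*226 = ((-9 + 14)/(-1 + 8))*226 = (5/7)*226 = 1130/7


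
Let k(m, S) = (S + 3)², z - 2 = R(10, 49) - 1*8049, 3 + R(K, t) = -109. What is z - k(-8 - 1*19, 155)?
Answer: -33123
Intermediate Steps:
R(K, t) = -112 (R(K, t) = -3 - 109 = -112)
z = -8159 (z = 2 + (-112 - 1*8049) = 2 + (-112 - 8049) = 2 - 8161 = -8159)
k(m, S) = (3 + S)²
z - k(-8 - 1*19, 155) = -8159 - (3 + 155)² = -8159 - 1*158² = -8159 - 1*24964 = -8159 - 24964 = -33123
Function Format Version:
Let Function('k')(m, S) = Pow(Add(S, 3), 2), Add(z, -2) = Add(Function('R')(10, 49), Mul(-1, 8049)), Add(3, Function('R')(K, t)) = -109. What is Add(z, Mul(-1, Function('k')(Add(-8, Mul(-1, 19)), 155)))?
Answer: -33123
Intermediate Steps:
Function('R')(K, t) = -112 (Function('R')(K, t) = Add(-3, -109) = -112)
z = -8159 (z = Add(2, Add(-112, Mul(-1, 8049))) = Add(2, Add(-112, -8049)) = Add(2, -8161) = -8159)
Function('k')(m, S) = Pow(Add(3, S), 2)
Add(z, Mul(-1, Function('k')(Add(-8, Mul(-1, 19)), 155))) = Add(-8159, Mul(-1, Pow(Add(3, 155), 2))) = Add(-8159, Mul(-1, Pow(158, 2))) = Add(-8159, Mul(-1, 24964)) = Add(-8159, -24964) = -33123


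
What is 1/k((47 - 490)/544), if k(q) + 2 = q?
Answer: -544/1531 ≈ -0.35532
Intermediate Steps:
k(q) = -2 + q
1/k((47 - 490)/544) = 1/(-2 + (47 - 490)/544) = 1/(-2 - 443*1/544) = 1/(-2 - 443/544) = 1/(-1531/544) = -544/1531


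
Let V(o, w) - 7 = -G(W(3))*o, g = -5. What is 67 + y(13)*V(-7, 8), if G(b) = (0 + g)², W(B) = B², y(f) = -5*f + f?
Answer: -9397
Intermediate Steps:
y(f) = -4*f
G(b) = 25 (G(b) = (0 - 5)² = (-5)² = 25)
V(o, w) = 7 - 25*o
67 + y(13)*V(-7, 8) = 67 + (-4*13)*(7 - 25*(-7)) = 67 - 52*(7 + 175) = 67 - 52*182 = 67 - 9464 = -9397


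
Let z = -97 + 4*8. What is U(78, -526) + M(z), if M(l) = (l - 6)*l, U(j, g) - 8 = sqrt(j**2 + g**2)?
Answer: 4623 + 2*sqrt(70690) ≈ 5154.8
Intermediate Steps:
z = -65 (z = -97 + 32 = -65)
U(j, g) = 8 + sqrt(g**2 + j**2) (U(j, g) = 8 + sqrt(j**2 + g**2) = 8 + sqrt(g**2 + j**2))
M(l) = l*(-6 + l) (M(l) = (-6 + l)*l = l*(-6 + l))
U(78, -526) + M(z) = (8 + sqrt((-526)**2 + 78**2)) - 65*(-6 - 65) = (8 + sqrt(276676 + 6084)) - 65*(-71) = (8 + sqrt(282760)) + 4615 = (8 + 2*sqrt(70690)) + 4615 = 4623 + 2*sqrt(70690)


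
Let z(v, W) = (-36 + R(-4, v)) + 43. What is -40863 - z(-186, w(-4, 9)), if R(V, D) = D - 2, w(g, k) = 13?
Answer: -40682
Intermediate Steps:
R(V, D) = -2 + D
z(v, W) = 5 + v (z(v, W) = (-36 + (-2 + v)) + 43 = (-38 + v) + 43 = 5 + v)
-40863 - z(-186, w(-4, 9)) = -40863 - (5 - 186) = -40863 - 1*(-181) = -40863 + 181 = -40682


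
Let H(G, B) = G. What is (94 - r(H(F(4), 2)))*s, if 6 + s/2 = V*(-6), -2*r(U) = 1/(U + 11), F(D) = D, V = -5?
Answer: 22568/5 ≈ 4513.6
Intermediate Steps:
r(U) = -1/(2*(11 + U)) (r(U) = -1/(2*(U + 11)) = -1/(2*(11 + U)))
s = 48 (s = -12 + 2*(-5*(-6)) = -12 + 2*30 = -12 + 60 = 48)
(94 - r(H(F(4), 2)))*s = (94 - (-1)/(22 + 2*4))*48 = (94 - (-1)/(22 + 8))*48 = (94 - (-1)/30)*48 = (94 - 1*(-1/30))*48 = (94 + 1/30)*48 = (2821/30)*48 = 22568/5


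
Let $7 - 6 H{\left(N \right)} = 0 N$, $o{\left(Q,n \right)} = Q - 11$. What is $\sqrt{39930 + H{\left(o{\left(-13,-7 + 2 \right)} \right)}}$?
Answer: $\frac{\sqrt{1437522}}{6} \approx 199.83$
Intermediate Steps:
$o{\left(Q,n \right)} = -11 + Q$
$H{\left(N \right)} = \frac{7}{6}$ ($H{\left(N \right)} = \frac{7}{6} - \frac{0 N}{6} = \frac{7}{6} - 0 = \frac{7}{6} + 0 = \frac{7}{6}$)
$\sqrt{39930 + H{\left(o{\left(-13,-7 + 2 \right)} \right)}} = \sqrt{39930 + \frac{7}{6}} = \sqrt{\frac{239587}{6}} = \frac{\sqrt{1437522}}{6}$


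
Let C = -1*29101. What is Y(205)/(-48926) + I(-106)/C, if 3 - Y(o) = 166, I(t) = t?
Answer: 9929619/1423795526 ≈ 0.0069740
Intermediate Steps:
C = -29101
Y(o) = -163 (Y(o) = 3 - 1*166 = 3 - 166 = -163)
Y(205)/(-48926) + I(-106)/C = -163/(-48926) - 106/(-29101) = -163*(-1/48926) - 106*(-1/29101) = 163/48926 + 106/29101 = 9929619/1423795526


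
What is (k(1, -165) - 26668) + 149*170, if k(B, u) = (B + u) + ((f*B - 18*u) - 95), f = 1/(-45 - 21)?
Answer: 90617/66 ≈ 1373.0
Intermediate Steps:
f = -1/66 (f = 1/(-66) = -1/66 ≈ -0.015152)
k(B, u) = -95 - 17*u + 65*B/66 (k(B, u) = (B + u) + ((-B/66 - 18*u) - 95) = (B + u) + ((-18*u - B/66) - 95) = (B + u) + (-95 - 18*u - B/66) = -95 - 17*u + 65*B/66)
(k(1, -165) - 26668) + 149*170 = ((-95 - 17*(-165) + (65/66)*1) - 26668) + 149*170 = ((-95 + 2805 + 65/66) - 26668) + 25330 = (178925/66 - 26668) + 25330 = -1581163/66 + 25330 = 90617/66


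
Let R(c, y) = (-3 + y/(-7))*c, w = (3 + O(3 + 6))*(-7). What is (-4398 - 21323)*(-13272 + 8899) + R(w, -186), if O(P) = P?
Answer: 112475953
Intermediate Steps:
w = -84 (w = (3 + (3 + 6))*(-7) = (3 + 9)*(-7) = 12*(-7) = -84)
R(c, y) = c*(-3 - y/7) (R(c, y) = (-3 + y*(-⅐))*c = (-3 - y/7)*c = c*(-3 - y/7))
(-4398 - 21323)*(-13272 + 8899) + R(w, -186) = (-4398 - 21323)*(-13272 + 8899) - ⅐*(-84)*(21 - 186) = -25721*(-4373) - ⅐*(-84)*(-165) = 112477933 - 1980 = 112475953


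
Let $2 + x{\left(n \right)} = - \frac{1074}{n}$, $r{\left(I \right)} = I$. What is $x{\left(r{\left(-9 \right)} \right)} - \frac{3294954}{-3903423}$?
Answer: $\frac{461296586}{3903423} \approx 118.18$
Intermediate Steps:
$x{\left(n \right)} = -2 - \frac{1074}{n}$
$x{\left(r{\left(-9 \right)} \right)} - \frac{3294954}{-3903423} = \left(-2 - \frac{1074}{-9}\right) - \frac{3294954}{-3903423} = \left(-2 - - \frac{358}{3}\right) - - \frac{1098318}{1301141} = \left(-2 + \frac{358}{3}\right) + \frac{1098318}{1301141} = \frac{352}{3} + \frac{1098318}{1301141} = \frac{461296586}{3903423}$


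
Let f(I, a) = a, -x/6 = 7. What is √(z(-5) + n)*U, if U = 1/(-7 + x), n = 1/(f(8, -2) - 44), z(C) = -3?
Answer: -I*√6394/2254 ≈ -0.035476*I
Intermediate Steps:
x = -42 (x = -6*7 = -42)
n = -1/46 (n = 1/(-2 - 44) = 1/(-46) = -1/46 ≈ -0.021739)
U = -1/49 (U = 1/(-7 - 42) = 1/(-49) = -1/49 ≈ -0.020408)
√(z(-5) + n)*U = √(-3 - 1/46)*(-1/49) = √(-139/46)*(-1/49) = (I*√6394/46)*(-1/49) = -I*√6394/2254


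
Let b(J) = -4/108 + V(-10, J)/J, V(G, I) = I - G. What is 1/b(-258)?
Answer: 1161/1073 ≈ 1.0820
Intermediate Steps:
b(J) = -1/27 + (10 + J)/J (b(J) = -4/108 + (J - 1*(-10))/J = -4*1/108 + (J + 10)/J = -1/27 + (10 + J)/J)
1/b(-258) = 1/(26/27 + 10/(-258)) = 1/(26/27 + 10*(-1/258)) = 1/(26/27 - 5/129) = 1/(1073/1161) = 1161/1073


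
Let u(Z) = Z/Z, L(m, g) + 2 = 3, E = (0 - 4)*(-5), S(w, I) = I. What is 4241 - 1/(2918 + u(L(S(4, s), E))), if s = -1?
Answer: 12379478/2919 ≈ 4241.0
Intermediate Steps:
E = 20 (E = -4*(-5) = 20)
L(m, g) = 1 (L(m, g) = -2 + 3 = 1)
u(Z) = 1
4241 - 1/(2918 + u(L(S(4, s), E))) = 4241 - 1/(2918 + 1) = 4241 - 1/2919 = 12379478/2919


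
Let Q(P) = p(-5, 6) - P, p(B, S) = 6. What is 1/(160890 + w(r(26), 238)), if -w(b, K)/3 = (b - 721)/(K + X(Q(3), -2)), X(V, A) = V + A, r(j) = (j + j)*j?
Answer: 239/38450817 ≈ 6.2157e-6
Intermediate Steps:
Q(P) = 6 - P
r(j) = 2*j² (r(j) = (2*j)*j = 2*j²)
X(V, A) = A + V
w(b, K) = -3*(-721 + b)/(1 + K) (w(b, K) = -3*(b - 721)/(K + (-2 + (6 - 1*3))) = -3*(-721 + b)/(K + (-2 + (6 - 3))) = -3*(-721 + b)/(K + (-2 + 3)) = -3*(-721 + b)/(K + 1) = -3*(-721 + b)/(1 + K))
1/(160890 + w(r(26), 238)) = 1/(160890 + 3*(721 - 2*26²)/(1 + 238)) = 1/(160890 + 3*(721 - 2*676)/239) = 1/(160890 + 3*(1/239)*(721 - 1*1352)) = 1/(160890 + 3*(1/239)*(721 - 1352)) = 1/(160890 + 3*(1/239)*(-631)) = 1/(160890 - 1893/239) = 1/(38450817/239) = 239/38450817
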